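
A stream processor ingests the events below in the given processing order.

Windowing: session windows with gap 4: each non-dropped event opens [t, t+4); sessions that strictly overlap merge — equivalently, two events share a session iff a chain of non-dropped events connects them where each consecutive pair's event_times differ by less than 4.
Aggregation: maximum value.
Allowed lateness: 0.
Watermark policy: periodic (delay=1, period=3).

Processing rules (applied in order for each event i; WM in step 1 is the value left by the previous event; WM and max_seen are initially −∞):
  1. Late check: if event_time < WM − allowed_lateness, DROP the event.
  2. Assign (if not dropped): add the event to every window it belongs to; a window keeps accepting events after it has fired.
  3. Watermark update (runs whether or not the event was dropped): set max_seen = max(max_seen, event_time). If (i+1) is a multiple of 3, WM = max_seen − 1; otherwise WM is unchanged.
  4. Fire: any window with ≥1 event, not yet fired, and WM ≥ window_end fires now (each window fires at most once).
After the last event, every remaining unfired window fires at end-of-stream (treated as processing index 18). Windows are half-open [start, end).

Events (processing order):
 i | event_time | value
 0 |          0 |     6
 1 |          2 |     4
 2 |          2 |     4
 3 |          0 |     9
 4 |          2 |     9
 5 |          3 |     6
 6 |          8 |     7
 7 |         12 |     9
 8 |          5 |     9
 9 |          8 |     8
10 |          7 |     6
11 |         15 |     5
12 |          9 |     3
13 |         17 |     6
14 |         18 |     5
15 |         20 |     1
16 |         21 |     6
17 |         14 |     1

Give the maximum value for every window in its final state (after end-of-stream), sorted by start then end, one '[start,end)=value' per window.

i=0 t=0 v=6: → [0,4); WM=−∞
i=1 t=2 v=4: → [0,6); WM=−∞
i=2 t=2 v=4: → [0,6); WM=1
i=3 t=0 v=9: DROP (t<1-0); WM=1
i=4 t=2 v=9: → [0,6); WM=1
i=5 t=3 v=6: → [0,7); WM=2
i=6 t=8 v=7: → [8,12); WM=2
i=7 t=12 v=9: → [12,16); WM=2
i=8 t=5 v=9: → [0,12); WM=11
i=9 t=8 v=8: DROP (t<11-0); WM=11
i=10 t=7 v=6: DROP (t<11-0); WM=11
i=11 t=15 v=5: → [12,19); WM=14
i=12 t=9 v=3: DROP (t<14-0); WM=14
i=13 t=17 v=6: → [12,21); WM=14
i=14 t=18 v=5: → [12,22); WM=17
i=15 t=20 v=1: → [12,24); WM=17
i=16 t=21 v=6: → [12,25); WM=17
i=17 t=14 v=1: DROP (t<17-0); WM=20

[0,12)=9 [12,25)=9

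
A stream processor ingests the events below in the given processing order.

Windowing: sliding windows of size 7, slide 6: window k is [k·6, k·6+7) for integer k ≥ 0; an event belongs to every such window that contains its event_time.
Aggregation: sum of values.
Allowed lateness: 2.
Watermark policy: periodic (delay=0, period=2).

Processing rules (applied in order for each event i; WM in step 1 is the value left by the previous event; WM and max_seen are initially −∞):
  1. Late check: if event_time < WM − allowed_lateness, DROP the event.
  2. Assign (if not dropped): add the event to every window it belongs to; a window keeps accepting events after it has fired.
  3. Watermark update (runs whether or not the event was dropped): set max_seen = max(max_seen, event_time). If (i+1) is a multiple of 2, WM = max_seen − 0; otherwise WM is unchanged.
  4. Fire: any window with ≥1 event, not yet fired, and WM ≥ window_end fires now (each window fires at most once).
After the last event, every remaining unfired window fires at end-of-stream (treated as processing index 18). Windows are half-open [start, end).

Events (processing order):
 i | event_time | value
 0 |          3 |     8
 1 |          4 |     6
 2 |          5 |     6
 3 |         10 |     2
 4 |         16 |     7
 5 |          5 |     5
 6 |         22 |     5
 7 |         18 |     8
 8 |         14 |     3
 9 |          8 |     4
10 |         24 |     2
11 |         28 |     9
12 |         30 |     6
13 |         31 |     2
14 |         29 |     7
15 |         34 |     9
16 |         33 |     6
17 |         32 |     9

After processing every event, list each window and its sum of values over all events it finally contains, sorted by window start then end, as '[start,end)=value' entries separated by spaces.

i=0 t=3 v=8: → [0,7); WM=−∞
i=1 t=4 v=6: → [0,7); WM=4
i=2 t=5 v=6: → [0,7); WM=4
i=3 t=10 v=2: → [6,13); WM=10; [0,7) fires=20
i=4 t=16 v=7: → [12,19); WM=10
i=5 t=5 v=5: DROP (t<10-2); WM=16; [6,13) fires=2
i=6 t=22 v=5: → [18,25); WM=16
i=7 t=18 v=8: → [18,25),[12,19); WM=22; [12,19) fires=15
i=8 t=14 v=3: DROP (t<22-2); WM=22
i=9 t=8 v=4: DROP (t<22-2); WM=22
i=10 t=24 v=2: → [24,31),[18,25); WM=22
i=11 t=28 v=9: → [24,31); WM=28; [18,25) fires=15
i=12 t=30 v=6: → [30,37),[24,31); WM=28
i=13 t=31 v=2: → [30,37); WM=31; [24,31) fires=17
i=14 t=29 v=7: → [24,31); WM=31
i=15 t=34 v=9: → [30,37); WM=34
i=16 t=33 v=6: → [30,37); WM=34
i=17 t=32 v=9: → [30,37); WM=34

[0,7)=20 [6,13)=2 [12,19)=15 [18,25)=15 [24,31)=24 [30,37)=32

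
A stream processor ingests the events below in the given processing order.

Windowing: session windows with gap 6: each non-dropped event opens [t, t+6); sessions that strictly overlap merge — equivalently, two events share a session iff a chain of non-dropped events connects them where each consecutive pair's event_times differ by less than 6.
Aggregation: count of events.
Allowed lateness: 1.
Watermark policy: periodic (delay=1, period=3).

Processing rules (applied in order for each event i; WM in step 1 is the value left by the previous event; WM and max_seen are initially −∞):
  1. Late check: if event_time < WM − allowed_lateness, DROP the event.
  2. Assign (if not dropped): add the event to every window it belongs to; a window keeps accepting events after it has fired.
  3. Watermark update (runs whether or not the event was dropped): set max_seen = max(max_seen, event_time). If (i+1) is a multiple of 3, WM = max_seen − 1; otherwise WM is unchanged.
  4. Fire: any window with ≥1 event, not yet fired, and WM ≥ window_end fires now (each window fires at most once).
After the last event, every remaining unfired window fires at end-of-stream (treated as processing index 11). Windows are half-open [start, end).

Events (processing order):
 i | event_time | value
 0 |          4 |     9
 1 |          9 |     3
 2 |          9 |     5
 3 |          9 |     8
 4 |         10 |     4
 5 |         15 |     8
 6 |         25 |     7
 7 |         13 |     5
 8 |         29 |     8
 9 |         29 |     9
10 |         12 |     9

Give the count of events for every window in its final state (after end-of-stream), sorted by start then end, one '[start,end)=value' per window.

i=0 t=4 v=9: → [4,10); WM=−∞
i=1 t=9 v=3: → [4,15); WM=−∞
i=2 t=9 v=5: → [4,15); WM=8
i=3 t=9 v=8: → [4,15); WM=8
i=4 t=10 v=4: → [4,16); WM=8
i=5 t=15 v=8: → [4,21); WM=14
i=6 t=25 v=7: → [25,31); WM=14
i=7 t=13 v=5: → [4,21); WM=14
i=8 t=29 v=8: → [25,35); WM=28
i=9 t=29 v=9: → [25,35); WM=28
i=10 t=12 v=9: DROP (t<28-1); WM=28

[4,21)=7 [25,35)=3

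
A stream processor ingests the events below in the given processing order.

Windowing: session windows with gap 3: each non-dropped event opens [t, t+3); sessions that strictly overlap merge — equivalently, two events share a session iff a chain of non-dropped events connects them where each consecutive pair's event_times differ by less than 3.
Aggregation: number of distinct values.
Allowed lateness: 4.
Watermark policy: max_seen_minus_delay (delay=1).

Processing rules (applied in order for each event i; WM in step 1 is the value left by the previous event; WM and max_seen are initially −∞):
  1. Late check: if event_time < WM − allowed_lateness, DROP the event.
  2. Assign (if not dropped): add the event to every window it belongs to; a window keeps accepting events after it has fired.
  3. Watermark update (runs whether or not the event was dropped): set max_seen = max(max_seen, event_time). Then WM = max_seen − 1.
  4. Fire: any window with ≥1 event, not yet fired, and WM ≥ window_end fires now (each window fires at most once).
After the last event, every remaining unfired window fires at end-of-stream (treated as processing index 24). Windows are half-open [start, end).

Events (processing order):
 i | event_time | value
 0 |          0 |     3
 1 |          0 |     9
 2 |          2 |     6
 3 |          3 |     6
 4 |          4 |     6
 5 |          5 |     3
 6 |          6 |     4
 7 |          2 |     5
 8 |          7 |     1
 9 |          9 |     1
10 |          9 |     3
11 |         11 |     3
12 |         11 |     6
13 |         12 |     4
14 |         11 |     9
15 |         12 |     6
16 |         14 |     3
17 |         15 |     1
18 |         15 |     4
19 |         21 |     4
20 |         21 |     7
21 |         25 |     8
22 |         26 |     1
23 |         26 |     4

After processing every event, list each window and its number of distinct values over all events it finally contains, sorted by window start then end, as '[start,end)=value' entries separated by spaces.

[0,18)=6 [21,24)=2 [25,29)=3

i=0 t=0 v=3: → [0,3); WM=-1
i=1 t=0 v=9: → [0,3); WM=-1
i=2 t=2 v=6: → [0,5); WM=1
i=3 t=3 v=6: → [0,6); WM=2
i=4 t=4 v=6: → [0,7); WM=3
i=5 t=5 v=3: → [0,8); WM=4
i=6 t=6 v=4: → [0,9); WM=5
i=7 t=2 v=5: → [0,9); WM=5
i=8 t=7 v=1: → [0,10); WM=6
i=9 t=9 v=1: → [0,12); WM=8
i=10 t=9 v=3: → [0,12); WM=8
i=11 t=11 v=3: → [0,14); WM=10
i=12 t=11 v=6: → [0,14); WM=10
i=13 t=12 v=4: → [0,15); WM=11
i=14 t=11 v=9: → [0,15); WM=11
i=15 t=12 v=6: → [0,15); WM=11
i=16 t=14 v=3: → [0,17); WM=13
i=17 t=15 v=1: → [0,18); WM=14
i=18 t=15 v=4: → [0,18); WM=14
i=19 t=21 v=4: → [21,24); WM=20
i=20 t=21 v=7: → [21,24); WM=20
i=21 t=25 v=8: → [25,28); WM=24
i=22 t=26 v=1: → [25,29); WM=25
i=23 t=26 v=4: → [25,29); WM=25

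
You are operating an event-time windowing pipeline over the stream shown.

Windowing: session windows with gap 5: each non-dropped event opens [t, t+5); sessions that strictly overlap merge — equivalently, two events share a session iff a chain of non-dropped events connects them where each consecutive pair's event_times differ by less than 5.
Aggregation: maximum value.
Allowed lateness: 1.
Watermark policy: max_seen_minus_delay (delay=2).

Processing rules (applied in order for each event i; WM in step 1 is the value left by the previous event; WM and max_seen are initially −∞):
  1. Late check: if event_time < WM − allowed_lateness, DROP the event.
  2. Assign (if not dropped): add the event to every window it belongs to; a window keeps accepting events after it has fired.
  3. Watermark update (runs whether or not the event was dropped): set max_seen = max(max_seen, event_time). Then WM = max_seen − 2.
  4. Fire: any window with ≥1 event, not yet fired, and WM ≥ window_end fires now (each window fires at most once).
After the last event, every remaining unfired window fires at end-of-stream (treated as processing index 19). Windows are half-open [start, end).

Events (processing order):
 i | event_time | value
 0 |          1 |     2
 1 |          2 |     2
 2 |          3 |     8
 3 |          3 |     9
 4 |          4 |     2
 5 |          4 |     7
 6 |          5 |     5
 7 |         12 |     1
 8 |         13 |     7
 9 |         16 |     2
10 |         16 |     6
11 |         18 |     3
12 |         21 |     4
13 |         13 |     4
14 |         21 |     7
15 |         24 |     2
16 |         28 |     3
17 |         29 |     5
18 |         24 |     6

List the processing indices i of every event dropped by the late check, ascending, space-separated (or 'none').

i=0 t=1 v=2: → [1,6); WM=-1
i=1 t=2 v=2: → [1,7); WM=0
i=2 t=3 v=8: → [1,8); WM=1
i=3 t=3 v=9: → [1,8); WM=1
i=4 t=4 v=2: → [1,9); WM=2
i=5 t=4 v=7: → [1,9); WM=2
i=6 t=5 v=5: → [1,10); WM=3
i=7 t=12 v=1: → [12,17); WM=10
i=8 t=13 v=7: → [12,18); WM=11
i=9 t=16 v=2: → [12,21); WM=14
i=10 t=16 v=6: → [12,21); WM=14
i=11 t=18 v=3: → [12,23); WM=16
i=12 t=21 v=4: → [12,26); WM=19
i=13 t=13 v=4: DROP (t<19-1); WM=19
i=14 t=21 v=7: → [12,26); WM=19
i=15 t=24 v=2: → [12,29); WM=22
i=16 t=28 v=3: → [12,33); WM=26
i=17 t=29 v=5: → [12,34); WM=27
i=18 t=24 v=6: DROP (t<27-1); WM=27

13 18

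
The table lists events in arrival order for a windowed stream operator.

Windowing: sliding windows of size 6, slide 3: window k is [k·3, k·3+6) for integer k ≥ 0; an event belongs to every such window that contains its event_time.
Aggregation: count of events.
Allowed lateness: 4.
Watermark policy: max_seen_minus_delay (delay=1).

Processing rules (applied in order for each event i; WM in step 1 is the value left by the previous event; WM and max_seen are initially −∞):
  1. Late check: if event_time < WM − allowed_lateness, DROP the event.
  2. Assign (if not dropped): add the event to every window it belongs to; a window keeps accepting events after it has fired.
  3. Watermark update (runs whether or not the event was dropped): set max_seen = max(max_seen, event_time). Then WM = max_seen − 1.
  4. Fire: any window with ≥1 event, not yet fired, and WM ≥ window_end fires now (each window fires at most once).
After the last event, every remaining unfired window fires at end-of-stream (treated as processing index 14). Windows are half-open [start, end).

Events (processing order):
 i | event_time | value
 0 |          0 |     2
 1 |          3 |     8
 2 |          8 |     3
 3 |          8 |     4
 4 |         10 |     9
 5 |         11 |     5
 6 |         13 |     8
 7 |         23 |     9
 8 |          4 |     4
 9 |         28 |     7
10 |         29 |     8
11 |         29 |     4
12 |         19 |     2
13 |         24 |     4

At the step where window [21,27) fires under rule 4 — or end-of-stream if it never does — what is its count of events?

i=0 t=0 v=2: → [0,6); WM=-1
i=1 t=3 v=8: → [3,9),[0,6); WM=2
i=2 t=8 v=3: → [6,12),[3,9); WM=7; [0,6) fires=2
i=3 t=8 v=4: → [6,12),[3,9); WM=7
i=4 t=10 v=9: → [9,15),[6,12); WM=9; [3,9) fires=3
i=5 t=11 v=5: → [9,15),[6,12); WM=10
i=6 t=13 v=8: → [12,18),[9,15); WM=12; [6,12) fires=4
i=7 t=23 v=9: → [21,27),[18,24); WM=22; [9,15) fires=3 [12,18) fires=1
i=8 t=4 v=4: DROP (t<22-4); WM=22
i=9 t=28 v=7: → [27,33),[24,30); WM=27; [18,24) fires=1 [21,27) fires=1
i=10 t=29 v=8: → [27,33),[24,30); WM=28
i=11 t=29 v=4: → [27,33),[24,30); WM=28
i=12 t=19 v=2: DROP (t<28-4); WM=28
i=13 t=24 v=4: → [24,30),[21,27); WM=28

1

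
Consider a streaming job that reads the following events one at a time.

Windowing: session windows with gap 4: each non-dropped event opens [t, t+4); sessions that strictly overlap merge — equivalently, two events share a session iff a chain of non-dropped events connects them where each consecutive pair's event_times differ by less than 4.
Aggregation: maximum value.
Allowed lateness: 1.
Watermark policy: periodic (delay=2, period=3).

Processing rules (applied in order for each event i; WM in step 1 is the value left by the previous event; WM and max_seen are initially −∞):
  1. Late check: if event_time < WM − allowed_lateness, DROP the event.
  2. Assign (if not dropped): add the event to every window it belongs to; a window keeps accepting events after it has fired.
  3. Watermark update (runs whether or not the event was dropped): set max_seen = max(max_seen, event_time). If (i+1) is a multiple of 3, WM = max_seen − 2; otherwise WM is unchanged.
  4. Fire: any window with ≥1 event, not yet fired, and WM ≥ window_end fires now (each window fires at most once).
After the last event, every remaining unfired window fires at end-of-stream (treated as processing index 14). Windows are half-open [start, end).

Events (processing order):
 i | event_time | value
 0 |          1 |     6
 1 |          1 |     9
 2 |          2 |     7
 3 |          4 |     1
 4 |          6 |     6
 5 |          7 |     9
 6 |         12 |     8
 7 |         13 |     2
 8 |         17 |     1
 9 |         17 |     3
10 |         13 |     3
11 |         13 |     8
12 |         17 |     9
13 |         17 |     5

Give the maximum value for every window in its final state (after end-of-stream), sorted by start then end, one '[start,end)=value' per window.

i=0 t=1 v=6: → [1,5); WM=−∞
i=1 t=1 v=9: → [1,5); WM=−∞
i=2 t=2 v=7: → [1,6); WM=0
i=3 t=4 v=1: → [1,8); WM=0
i=4 t=6 v=6: → [1,10); WM=0
i=5 t=7 v=9: → [1,11); WM=5
i=6 t=12 v=8: → [12,16); WM=5
i=7 t=13 v=2: → [12,17); WM=5
i=8 t=17 v=1: → [17,21); WM=15
i=9 t=17 v=3: → [17,21); WM=15
i=10 t=13 v=3: DROP (t<15-1); WM=15
i=11 t=13 v=8: DROP (t<15-1); WM=15
i=12 t=17 v=9: → [17,21); WM=15
i=13 t=17 v=5: → [17,21); WM=15

[1,11)=9 [12,17)=8 [17,21)=9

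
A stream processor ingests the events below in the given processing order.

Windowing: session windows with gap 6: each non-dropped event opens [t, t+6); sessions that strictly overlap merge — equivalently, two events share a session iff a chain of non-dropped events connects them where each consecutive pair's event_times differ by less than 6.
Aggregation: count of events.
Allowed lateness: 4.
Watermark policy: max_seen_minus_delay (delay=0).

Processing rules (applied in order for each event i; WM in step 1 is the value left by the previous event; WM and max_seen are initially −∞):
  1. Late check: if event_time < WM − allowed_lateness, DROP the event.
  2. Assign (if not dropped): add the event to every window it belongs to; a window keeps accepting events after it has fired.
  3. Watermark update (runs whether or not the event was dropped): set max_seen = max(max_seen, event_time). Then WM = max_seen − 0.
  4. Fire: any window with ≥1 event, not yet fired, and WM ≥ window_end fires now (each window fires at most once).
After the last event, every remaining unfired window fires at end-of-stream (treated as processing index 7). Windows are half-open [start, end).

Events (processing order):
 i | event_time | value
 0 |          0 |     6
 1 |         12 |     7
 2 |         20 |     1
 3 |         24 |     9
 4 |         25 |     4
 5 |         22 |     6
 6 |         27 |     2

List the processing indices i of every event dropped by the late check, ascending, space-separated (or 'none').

none

i=0 t=0 v=6: → [0,6); WM=0
i=1 t=12 v=7: → [12,18); WM=12
i=2 t=20 v=1: → [20,26); WM=20
i=3 t=24 v=9: → [20,30); WM=24
i=4 t=25 v=4: → [20,31); WM=25
i=5 t=22 v=6: → [20,31); WM=25
i=6 t=27 v=2: → [20,33); WM=27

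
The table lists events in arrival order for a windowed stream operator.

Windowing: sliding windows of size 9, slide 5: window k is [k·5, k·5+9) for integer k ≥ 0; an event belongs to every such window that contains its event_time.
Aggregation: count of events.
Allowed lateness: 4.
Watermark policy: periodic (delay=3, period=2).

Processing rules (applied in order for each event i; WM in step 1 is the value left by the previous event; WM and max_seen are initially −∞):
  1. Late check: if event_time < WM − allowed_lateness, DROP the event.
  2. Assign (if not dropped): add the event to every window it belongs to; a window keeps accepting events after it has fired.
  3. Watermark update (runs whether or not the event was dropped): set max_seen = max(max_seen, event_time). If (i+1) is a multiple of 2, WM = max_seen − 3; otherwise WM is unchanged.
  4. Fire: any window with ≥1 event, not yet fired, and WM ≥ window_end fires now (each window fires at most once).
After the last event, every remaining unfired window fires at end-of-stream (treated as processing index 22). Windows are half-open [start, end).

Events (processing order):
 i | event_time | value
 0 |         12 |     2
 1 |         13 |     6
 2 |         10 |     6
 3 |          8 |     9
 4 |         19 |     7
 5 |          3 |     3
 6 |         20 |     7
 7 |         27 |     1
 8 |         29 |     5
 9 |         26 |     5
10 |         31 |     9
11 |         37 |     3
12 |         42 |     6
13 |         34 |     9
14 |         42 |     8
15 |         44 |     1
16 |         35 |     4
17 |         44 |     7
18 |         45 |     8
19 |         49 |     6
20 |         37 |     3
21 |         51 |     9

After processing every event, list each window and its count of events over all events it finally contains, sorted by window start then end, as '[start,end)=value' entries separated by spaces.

[0,9)=1 [5,14)=4 [10,19)=3 [15,24)=2 [20,29)=3 [25,34)=4 [30,39)=3 [35,44)=3 [40,49)=5 [45,54)=3 [50,59)=1

i=0 t=12 v=2: → [10,19),[5,14); WM=−∞
i=1 t=13 v=6: → [10,19),[5,14); WM=10
i=2 t=10 v=6: → [10,19),[5,14); WM=10
i=3 t=8 v=9: → [5,14),[0,9); WM=10; [0,9) fires=1
i=4 t=19 v=7: → [15,24); WM=10
i=5 t=3 v=3: DROP (t<10-4); WM=16; [5,14) fires=4
i=6 t=20 v=7: → [20,29),[15,24); WM=16
i=7 t=27 v=1: → [25,34),[20,29); WM=24; [10,19) fires=3 [15,24) fires=2
i=8 t=29 v=5: → [25,34); WM=24
i=9 t=26 v=5: → [25,34),[20,29); WM=26
i=10 t=31 v=9: → [30,39),[25,34); WM=26
i=11 t=37 v=3: → [35,44),[30,39); WM=34; [20,29) fires=3 [25,34) fires=4
i=12 t=42 v=6: → [40,49),[35,44); WM=34
i=13 t=34 v=9: → [30,39); WM=39; [30,39) fires=3
i=14 t=42 v=8: → [40,49),[35,44); WM=39
i=15 t=44 v=1: → [40,49); WM=41
i=16 t=35 v=4: DROP (t<41-4); WM=41
i=17 t=44 v=7: → [40,49); WM=41
i=18 t=45 v=8: → [45,54),[40,49); WM=41
i=19 t=49 v=6: → [45,54); WM=46; [35,44) fires=3
i=20 t=37 v=3: DROP (t<46-4); WM=46
i=21 t=51 v=9: → [50,59),[45,54); WM=48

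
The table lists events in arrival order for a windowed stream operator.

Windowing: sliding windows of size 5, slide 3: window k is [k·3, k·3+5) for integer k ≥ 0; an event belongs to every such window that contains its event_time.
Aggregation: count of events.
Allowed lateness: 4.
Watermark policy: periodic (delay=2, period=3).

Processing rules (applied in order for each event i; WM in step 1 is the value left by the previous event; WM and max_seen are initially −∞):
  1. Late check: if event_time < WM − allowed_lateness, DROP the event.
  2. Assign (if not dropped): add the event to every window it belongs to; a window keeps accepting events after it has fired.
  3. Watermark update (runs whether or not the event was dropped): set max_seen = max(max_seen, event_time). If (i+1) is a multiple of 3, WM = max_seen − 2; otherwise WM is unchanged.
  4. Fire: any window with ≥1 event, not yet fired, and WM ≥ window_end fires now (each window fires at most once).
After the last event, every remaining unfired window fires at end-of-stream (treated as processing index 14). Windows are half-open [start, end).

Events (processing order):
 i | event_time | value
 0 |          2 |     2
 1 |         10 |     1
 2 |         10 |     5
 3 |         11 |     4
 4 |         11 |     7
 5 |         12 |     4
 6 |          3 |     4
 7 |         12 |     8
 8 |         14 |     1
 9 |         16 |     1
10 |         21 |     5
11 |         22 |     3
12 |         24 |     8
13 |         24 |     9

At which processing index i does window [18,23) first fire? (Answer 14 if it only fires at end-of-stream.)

14

i=0 t=2 v=2: → [0,5); WM=−∞
i=1 t=10 v=1: → [9,14),[6,11); WM=−∞
i=2 t=10 v=5: → [9,14),[6,11); WM=8; [0,5) fires=1
i=3 t=11 v=4: → [9,14); WM=8
i=4 t=11 v=7: → [9,14); WM=8
i=5 t=12 v=4: → [12,17),[9,14); WM=10
i=6 t=3 v=4: DROP (t<10-4); WM=10
i=7 t=12 v=8: → [12,17),[9,14); WM=10
i=8 t=14 v=1: → [12,17); WM=12; [6,11) fires=2
i=9 t=16 v=1: → [15,20),[12,17); WM=12
i=10 t=21 v=5: → [21,26),[18,23); WM=12
i=11 t=22 v=3: → [21,26),[18,23); WM=20; [9,14) fires=6 [12,17) fires=4 [15,20) fires=1
i=12 t=24 v=8: → [24,29),[21,26); WM=20
i=13 t=24 v=9: → [24,29),[21,26); WM=20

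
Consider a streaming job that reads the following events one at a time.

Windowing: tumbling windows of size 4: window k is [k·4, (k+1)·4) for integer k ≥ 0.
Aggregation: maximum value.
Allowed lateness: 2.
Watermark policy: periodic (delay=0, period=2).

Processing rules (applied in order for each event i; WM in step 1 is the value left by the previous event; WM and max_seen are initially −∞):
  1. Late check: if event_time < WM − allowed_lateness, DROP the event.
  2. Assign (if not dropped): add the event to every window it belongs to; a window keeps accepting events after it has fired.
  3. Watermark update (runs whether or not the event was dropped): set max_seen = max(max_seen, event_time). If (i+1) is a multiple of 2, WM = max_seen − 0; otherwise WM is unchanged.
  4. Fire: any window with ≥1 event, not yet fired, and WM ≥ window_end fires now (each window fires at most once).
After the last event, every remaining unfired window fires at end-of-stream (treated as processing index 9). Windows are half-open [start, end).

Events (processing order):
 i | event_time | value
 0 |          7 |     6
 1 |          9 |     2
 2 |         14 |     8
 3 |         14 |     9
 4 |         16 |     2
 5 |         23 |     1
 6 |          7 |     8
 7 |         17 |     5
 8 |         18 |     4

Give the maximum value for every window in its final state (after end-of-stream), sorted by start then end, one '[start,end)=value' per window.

[4,8)=6 [8,12)=2 [12,16)=9 [16,20)=2 [20,24)=1

i=0 t=7 v=6: → [4,8); WM=−∞
i=1 t=9 v=2: → [8,12); WM=9; [4,8) fires=6
i=2 t=14 v=8: → [12,16); WM=9
i=3 t=14 v=9: → [12,16); WM=14; [8,12) fires=2
i=4 t=16 v=2: → [16,20); WM=14
i=5 t=23 v=1: → [20,24); WM=23; [12,16) fires=9 [16,20) fires=2
i=6 t=7 v=8: DROP (t<23-2); WM=23
i=7 t=17 v=5: DROP (t<23-2); WM=23
i=8 t=18 v=4: DROP (t<23-2); WM=23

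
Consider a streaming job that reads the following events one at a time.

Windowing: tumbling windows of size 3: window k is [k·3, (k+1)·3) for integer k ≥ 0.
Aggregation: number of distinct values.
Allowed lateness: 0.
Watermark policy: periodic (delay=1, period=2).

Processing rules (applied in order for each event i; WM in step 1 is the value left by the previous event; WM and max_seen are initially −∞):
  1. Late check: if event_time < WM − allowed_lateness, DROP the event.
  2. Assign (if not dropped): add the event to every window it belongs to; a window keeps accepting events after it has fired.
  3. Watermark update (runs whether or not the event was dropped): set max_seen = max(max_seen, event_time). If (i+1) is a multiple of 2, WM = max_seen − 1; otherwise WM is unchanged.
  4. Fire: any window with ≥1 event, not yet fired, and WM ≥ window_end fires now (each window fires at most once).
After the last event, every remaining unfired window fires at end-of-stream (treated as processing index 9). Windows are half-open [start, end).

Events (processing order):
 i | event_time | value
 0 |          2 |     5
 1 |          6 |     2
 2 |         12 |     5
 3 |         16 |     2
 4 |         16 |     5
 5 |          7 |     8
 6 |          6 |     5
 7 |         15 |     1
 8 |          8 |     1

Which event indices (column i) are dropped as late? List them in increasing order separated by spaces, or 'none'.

i=0 t=2 v=5: → [0,3); WM=−∞
i=1 t=6 v=2: → [6,9); WM=5; [0,3) fires=1
i=2 t=12 v=5: → [12,15); WM=5
i=3 t=16 v=2: → [15,18); WM=15; [6,9) fires=1 [12,15) fires=1
i=4 t=16 v=5: → [15,18); WM=15
i=5 t=7 v=8: DROP (t<15-0); WM=15
i=6 t=6 v=5: DROP (t<15-0); WM=15
i=7 t=15 v=1: → [15,18); WM=15
i=8 t=8 v=1: DROP (t<15-0); WM=15

5 6 8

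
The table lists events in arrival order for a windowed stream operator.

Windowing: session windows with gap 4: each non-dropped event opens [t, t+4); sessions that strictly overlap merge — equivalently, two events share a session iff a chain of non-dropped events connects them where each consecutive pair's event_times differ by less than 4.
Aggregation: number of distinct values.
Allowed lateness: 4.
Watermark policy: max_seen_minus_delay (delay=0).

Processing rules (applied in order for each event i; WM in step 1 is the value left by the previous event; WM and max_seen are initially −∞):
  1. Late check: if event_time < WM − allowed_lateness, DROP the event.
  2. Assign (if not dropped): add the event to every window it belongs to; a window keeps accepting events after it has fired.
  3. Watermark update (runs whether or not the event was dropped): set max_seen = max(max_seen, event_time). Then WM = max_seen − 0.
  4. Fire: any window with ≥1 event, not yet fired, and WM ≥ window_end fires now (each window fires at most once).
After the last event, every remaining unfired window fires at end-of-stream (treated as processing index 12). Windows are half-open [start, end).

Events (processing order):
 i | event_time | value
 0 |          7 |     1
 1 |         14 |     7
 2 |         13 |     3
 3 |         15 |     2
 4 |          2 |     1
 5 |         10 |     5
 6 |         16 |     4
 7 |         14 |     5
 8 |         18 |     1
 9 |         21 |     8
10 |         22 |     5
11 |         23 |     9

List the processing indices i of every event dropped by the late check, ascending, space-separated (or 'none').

4 5

i=0 t=7 v=1: → [7,11); WM=7
i=1 t=14 v=7: → [14,18); WM=14
i=2 t=13 v=3: → [13,18); WM=14
i=3 t=15 v=2: → [13,19); WM=15
i=4 t=2 v=1: DROP (t<15-4); WM=15
i=5 t=10 v=5: DROP (t<15-4); WM=15
i=6 t=16 v=4: → [13,20); WM=16
i=7 t=14 v=5: → [13,20); WM=16
i=8 t=18 v=1: → [13,22); WM=18
i=9 t=21 v=8: → [13,25); WM=21
i=10 t=22 v=5: → [13,26); WM=22
i=11 t=23 v=9: → [13,27); WM=23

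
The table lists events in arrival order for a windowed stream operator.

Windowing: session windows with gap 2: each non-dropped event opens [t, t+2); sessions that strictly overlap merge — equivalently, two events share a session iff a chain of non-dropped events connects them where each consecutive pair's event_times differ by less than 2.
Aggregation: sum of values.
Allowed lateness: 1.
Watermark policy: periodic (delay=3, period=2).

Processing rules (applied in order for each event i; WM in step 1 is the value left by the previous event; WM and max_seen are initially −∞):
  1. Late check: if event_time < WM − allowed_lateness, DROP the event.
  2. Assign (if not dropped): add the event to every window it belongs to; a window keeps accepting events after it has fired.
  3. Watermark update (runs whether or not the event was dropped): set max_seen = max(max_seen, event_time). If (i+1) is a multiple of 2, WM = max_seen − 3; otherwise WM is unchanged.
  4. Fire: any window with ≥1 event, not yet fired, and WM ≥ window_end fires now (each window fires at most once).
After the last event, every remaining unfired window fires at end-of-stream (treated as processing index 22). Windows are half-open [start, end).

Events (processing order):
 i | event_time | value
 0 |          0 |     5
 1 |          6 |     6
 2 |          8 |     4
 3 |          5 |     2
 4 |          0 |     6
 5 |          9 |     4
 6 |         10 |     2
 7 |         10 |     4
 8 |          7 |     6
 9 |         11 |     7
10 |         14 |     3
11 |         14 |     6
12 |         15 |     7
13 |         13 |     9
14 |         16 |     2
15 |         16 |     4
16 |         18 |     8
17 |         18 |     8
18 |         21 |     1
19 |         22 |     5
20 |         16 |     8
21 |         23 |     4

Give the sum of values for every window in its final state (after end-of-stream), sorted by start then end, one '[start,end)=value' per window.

[0,2)=5 [5,13)=35 [13,18)=31 [18,20)=16 [21,25)=10

i=0 t=0 v=5: → [0,2); WM=−∞
i=1 t=6 v=6: → [6,8); WM=3
i=2 t=8 v=4: → [8,10); WM=3
i=3 t=5 v=2: → [5,8); WM=5
i=4 t=0 v=6: DROP (t<5-1); WM=5
i=5 t=9 v=4: → [8,11); WM=6
i=6 t=10 v=2: → [8,12); WM=6
i=7 t=10 v=4: → [8,12); WM=7
i=8 t=7 v=6: → [5,12); WM=7
i=9 t=11 v=7: → [5,13); WM=8
i=10 t=14 v=3: → [14,16); WM=8
i=11 t=14 v=6: → [14,16); WM=11
i=12 t=15 v=7: → [14,17); WM=11
i=13 t=13 v=9: → [13,17); WM=12
i=14 t=16 v=2: → [13,18); WM=12
i=15 t=16 v=4: → [13,18); WM=13
i=16 t=18 v=8: → [18,20); WM=13
i=17 t=18 v=8: → [18,20); WM=15
i=18 t=21 v=1: → [21,23); WM=15
i=19 t=22 v=5: → [21,24); WM=19
i=20 t=16 v=8: DROP (t<19-1); WM=19
i=21 t=23 v=4: → [21,25); WM=20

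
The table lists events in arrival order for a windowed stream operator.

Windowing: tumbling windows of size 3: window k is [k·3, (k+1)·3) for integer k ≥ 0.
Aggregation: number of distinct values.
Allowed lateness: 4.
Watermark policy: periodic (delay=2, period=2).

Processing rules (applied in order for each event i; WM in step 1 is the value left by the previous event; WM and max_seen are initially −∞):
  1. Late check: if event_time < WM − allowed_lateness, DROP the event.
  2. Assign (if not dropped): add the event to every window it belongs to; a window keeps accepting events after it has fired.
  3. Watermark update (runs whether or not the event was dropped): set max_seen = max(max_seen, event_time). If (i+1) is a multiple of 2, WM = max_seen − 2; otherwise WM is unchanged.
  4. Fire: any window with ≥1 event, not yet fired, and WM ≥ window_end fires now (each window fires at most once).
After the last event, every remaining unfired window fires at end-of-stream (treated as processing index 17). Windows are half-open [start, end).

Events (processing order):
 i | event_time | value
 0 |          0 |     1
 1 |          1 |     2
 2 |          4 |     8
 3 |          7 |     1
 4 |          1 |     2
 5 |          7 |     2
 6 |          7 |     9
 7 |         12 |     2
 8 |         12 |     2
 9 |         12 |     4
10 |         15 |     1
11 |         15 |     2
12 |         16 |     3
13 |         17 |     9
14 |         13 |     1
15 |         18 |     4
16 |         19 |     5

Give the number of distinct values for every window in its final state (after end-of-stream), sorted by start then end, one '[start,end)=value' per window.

[0,3)=2 [3,6)=1 [6,9)=3 [12,15)=3 [15,18)=4 [18,21)=2

i=0 t=0 v=1: → [0,3); WM=−∞
i=1 t=1 v=2: → [0,3); WM=-1
i=2 t=4 v=8: → [3,6); WM=-1
i=3 t=7 v=1: → [6,9); WM=5; [0,3) fires=2
i=4 t=1 v=2: → [0,3); WM=5
i=5 t=7 v=2: → [6,9); WM=5
i=6 t=7 v=9: → [6,9); WM=5
i=7 t=12 v=2: → [12,15); WM=10; [3,6) fires=1 [6,9) fires=3
i=8 t=12 v=2: → [12,15); WM=10
i=9 t=12 v=4: → [12,15); WM=10
i=10 t=15 v=1: → [15,18); WM=10
i=11 t=15 v=2: → [15,18); WM=13
i=12 t=16 v=3: → [15,18); WM=13
i=13 t=17 v=9: → [15,18); WM=15; [12,15) fires=2
i=14 t=13 v=1: → [12,15); WM=15
i=15 t=18 v=4: → [18,21); WM=16
i=16 t=19 v=5: → [18,21); WM=16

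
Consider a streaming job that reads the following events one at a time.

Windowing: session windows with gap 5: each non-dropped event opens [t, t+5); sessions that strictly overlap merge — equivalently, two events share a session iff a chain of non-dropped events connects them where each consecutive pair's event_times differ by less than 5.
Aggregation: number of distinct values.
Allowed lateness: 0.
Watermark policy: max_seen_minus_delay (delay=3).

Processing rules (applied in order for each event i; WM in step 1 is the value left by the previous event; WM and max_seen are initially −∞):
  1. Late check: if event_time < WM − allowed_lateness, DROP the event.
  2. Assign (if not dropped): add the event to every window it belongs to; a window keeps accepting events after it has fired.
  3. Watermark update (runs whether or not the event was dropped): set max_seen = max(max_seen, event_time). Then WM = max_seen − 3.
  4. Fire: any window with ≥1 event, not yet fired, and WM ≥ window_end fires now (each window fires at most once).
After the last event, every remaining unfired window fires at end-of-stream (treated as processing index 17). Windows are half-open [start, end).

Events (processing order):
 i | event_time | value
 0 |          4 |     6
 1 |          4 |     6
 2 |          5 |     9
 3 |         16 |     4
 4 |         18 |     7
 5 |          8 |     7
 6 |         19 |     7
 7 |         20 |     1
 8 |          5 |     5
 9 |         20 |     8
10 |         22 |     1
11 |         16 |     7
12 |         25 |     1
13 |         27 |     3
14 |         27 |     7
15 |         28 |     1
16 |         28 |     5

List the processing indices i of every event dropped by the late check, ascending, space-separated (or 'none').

i=0 t=4 v=6: → [4,9); WM=1
i=1 t=4 v=6: → [4,9); WM=1
i=2 t=5 v=9: → [4,10); WM=2
i=3 t=16 v=4: → [16,21); WM=13
i=4 t=18 v=7: → [16,23); WM=15
i=5 t=8 v=7: DROP (t<15-0); WM=15
i=6 t=19 v=7: → [16,24); WM=16
i=7 t=20 v=1: → [16,25); WM=17
i=8 t=5 v=5: DROP (t<17-0); WM=17
i=9 t=20 v=8: → [16,25); WM=17
i=10 t=22 v=1: → [16,27); WM=19
i=11 t=16 v=7: DROP (t<19-0); WM=19
i=12 t=25 v=1: → [16,30); WM=22
i=13 t=27 v=3: → [16,32); WM=24
i=14 t=27 v=7: → [16,32); WM=24
i=15 t=28 v=1: → [16,33); WM=25
i=16 t=28 v=5: → [16,33); WM=25

5 8 11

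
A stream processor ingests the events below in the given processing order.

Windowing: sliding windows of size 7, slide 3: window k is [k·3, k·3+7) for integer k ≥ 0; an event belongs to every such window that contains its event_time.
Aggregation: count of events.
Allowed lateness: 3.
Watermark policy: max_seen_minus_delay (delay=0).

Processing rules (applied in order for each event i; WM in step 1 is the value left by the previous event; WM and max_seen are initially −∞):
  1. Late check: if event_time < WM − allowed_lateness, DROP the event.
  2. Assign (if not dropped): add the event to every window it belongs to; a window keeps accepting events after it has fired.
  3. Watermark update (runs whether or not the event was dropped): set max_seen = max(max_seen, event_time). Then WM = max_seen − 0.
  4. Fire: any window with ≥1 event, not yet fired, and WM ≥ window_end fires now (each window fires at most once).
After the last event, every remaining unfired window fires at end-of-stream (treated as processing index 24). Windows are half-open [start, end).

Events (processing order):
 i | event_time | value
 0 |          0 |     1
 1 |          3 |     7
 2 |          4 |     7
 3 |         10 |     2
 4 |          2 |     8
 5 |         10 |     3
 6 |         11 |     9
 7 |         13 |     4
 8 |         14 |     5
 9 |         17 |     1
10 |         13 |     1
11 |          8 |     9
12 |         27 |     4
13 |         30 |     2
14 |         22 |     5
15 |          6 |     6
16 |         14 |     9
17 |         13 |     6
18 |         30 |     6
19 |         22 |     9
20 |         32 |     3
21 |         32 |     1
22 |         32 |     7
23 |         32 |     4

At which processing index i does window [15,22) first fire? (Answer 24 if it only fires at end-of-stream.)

12

i=0 t=0 v=1: → [0,7); WM=0
i=1 t=3 v=7: → [3,10),[0,7); WM=3
i=2 t=4 v=7: → [3,10),[0,7); WM=4
i=3 t=10 v=2: → [9,16),[6,13); WM=10; [0,7) fires=3 [3,10) fires=2
i=4 t=2 v=8: DROP (t<10-3); WM=10
i=5 t=10 v=3: → [9,16),[6,13); WM=10
i=6 t=11 v=9: → [9,16),[6,13); WM=11
i=7 t=13 v=4: → [12,19),[9,16); WM=13; [6,13) fires=3
i=8 t=14 v=5: → [12,19),[9,16); WM=14
i=9 t=17 v=1: → [15,22),[12,19); WM=17; [9,16) fires=5
i=10 t=13 v=1: DROP (t<17-3); WM=17
i=11 t=8 v=9: DROP (t<17-3); WM=17
i=12 t=27 v=4: → [27,34),[24,31),[21,28); WM=27; [12,19) fires=3 [15,22) fires=1
i=13 t=30 v=2: → [30,37),[27,34),[24,31); WM=30; [21,28) fires=1
i=14 t=22 v=5: DROP (t<30-3); WM=30
i=15 t=6 v=6: DROP (t<30-3); WM=30
i=16 t=14 v=9: DROP (t<30-3); WM=30
i=17 t=13 v=6: DROP (t<30-3); WM=30
i=18 t=30 v=6: → [30,37),[27,34),[24,31); WM=30
i=19 t=22 v=9: DROP (t<30-3); WM=30
i=20 t=32 v=3: → [30,37),[27,34); WM=32; [24,31) fires=3
i=21 t=32 v=1: → [30,37),[27,34); WM=32
i=22 t=32 v=7: → [30,37),[27,34); WM=32
i=23 t=32 v=4: → [30,37),[27,34); WM=32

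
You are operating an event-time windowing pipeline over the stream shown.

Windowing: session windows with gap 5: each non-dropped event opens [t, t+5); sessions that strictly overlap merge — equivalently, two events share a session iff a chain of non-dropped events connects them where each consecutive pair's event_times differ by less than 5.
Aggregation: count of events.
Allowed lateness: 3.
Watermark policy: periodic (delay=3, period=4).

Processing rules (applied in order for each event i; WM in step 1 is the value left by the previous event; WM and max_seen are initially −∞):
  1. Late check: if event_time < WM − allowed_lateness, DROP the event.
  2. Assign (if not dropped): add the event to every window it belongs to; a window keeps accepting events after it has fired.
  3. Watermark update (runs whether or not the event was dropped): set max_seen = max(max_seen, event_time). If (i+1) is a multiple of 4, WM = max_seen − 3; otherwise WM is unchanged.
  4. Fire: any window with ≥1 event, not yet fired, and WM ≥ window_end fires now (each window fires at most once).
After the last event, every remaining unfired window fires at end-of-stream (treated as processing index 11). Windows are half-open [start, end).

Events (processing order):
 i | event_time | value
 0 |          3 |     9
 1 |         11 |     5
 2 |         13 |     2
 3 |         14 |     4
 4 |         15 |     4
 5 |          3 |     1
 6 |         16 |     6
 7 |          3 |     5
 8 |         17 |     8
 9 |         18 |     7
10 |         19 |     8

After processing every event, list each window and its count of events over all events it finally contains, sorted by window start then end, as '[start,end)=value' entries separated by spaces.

i=0 t=3 v=9: → [3,8); WM=−∞
i=1 t=11 v=5: → [11,16); WM=−∞
i=2 t=13 v=2: → [11,18); WM=−∞
i=3 t=14 v=4: → [11,19); WM=11
i=4 t=15 v=4: → [11,20); WM=11
i=5 t=3 v=1: DROP (t<11-3); WM=11
i=6 t=16 v=6: → [11,21); WM=11
i=7 t=3 v=5: DROP (t<11-3); WM=13
i=8 t=17 v=8: → [11,22); WM=13
i=9 t=18 v=7: → [11,23); WM=13
i=10 t=19 v=8: → [11,24); WM=13

[3,8)=1 [11,24)=8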